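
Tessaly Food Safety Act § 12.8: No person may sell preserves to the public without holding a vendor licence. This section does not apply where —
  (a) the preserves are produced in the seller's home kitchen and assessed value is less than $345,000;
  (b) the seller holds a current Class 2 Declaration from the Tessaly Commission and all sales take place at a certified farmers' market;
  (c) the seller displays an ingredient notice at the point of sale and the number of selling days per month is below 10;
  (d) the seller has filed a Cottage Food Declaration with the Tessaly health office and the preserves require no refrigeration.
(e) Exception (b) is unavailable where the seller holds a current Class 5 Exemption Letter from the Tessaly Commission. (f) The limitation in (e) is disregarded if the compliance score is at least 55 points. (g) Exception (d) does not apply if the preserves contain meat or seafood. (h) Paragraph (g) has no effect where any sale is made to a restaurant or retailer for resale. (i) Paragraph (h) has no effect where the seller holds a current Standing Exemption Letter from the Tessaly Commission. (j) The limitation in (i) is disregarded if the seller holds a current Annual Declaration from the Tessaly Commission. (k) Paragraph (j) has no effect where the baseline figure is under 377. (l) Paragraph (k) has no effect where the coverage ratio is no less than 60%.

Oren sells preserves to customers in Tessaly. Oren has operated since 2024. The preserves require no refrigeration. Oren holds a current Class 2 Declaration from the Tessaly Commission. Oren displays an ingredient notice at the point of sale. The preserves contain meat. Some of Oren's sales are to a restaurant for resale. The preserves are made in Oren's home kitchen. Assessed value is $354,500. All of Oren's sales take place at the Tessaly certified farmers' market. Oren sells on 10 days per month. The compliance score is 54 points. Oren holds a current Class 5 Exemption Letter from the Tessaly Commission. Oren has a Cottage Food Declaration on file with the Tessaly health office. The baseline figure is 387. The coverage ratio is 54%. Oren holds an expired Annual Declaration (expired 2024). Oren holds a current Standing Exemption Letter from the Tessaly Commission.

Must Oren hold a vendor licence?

Yes — Oren must hold a vendor licence.

Exception (a) does not apply: assessed value is $354,500, not less than $345,000.
Exception (b) is satisfied on its face — a current Class 2 Declaration is held; all sales are at a certified farmers' market. But: (e) operates — a current Class 5 Exemption Letter is held. (f), which would lift (e), is not triggered — the compliance score is 54 points, short of 55 points. Exception (b) does not apply.
Exception (c) does not apply: the number of selling days per month is 10, not below 10.
Exception (d) is satisfied on its face — a Cottage Food Declaration is on file; the preserves are shelf-stable. However, paragraphs (g)–(l) must be considered: (g) operates against (d): the preserves contain meat. (h) would limit (g) — some sales are to a restaurant for resale — but (i) sets (h) aside: (i) operates against (h): a current Standing Exemption Letter is held. (j), which would lift (i), is inapplicable — no current Annual Declaration is held. Exception (d) does not apply.
No exception applies. The general rule governs.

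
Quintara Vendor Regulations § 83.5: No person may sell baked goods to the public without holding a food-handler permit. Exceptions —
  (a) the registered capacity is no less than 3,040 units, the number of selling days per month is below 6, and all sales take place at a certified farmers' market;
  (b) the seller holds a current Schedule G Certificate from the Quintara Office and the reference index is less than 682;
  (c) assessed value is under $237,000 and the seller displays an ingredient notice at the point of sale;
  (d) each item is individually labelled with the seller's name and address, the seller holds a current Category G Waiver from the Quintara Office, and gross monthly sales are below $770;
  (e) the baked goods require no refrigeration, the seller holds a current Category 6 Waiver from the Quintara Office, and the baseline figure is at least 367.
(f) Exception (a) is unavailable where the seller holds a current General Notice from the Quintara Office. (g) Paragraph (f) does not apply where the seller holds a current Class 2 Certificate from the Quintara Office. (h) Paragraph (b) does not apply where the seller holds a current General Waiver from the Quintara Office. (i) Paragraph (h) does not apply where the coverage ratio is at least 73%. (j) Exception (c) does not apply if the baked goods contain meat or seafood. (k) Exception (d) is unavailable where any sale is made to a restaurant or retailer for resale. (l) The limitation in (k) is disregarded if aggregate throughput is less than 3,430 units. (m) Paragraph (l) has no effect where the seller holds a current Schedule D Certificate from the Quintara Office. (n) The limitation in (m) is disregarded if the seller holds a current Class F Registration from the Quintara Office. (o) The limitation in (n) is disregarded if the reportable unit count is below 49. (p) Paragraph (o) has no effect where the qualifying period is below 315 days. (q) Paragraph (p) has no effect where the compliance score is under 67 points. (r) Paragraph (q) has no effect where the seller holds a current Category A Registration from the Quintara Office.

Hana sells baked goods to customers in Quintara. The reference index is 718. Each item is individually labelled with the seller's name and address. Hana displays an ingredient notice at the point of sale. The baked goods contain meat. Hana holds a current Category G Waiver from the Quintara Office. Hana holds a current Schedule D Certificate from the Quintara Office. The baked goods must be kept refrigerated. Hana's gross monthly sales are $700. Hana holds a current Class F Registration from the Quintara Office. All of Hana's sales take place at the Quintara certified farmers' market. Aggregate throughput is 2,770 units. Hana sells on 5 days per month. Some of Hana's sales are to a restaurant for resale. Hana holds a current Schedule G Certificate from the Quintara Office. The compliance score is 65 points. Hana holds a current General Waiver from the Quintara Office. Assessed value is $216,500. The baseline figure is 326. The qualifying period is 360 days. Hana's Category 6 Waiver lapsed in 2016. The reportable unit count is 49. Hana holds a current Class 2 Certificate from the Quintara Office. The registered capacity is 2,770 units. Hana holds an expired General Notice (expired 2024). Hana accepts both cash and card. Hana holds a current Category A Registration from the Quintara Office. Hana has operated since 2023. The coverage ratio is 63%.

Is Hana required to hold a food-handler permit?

Exception (a) requires that the registered capacity is no less than 3,040 units; but the registered capacity is 2,770 units, short of 3,040 units, so (a) is unavailable.
Exception (b) requires that the reference index is less than 682; but the reference index is 718, not less than 682, so (b) is unavailable.
Exception (c)'s conditions are all satisfied: assessed value is $216,500, under the $237,000 limit; an ingredient notice is displayed. However, paragraph (j) must be considered: (j) is triggered — the baked goods contain meat. So (c) is unavailable.
Exception (d): items are individually labelled; a current Category G Waiver is held; gross monthly sales are $700, below the $770 limit — every condition holds. Under paragraphs (k)–(r): (k) is engaged (some sales are to a restaurant for resale), but yields to (l): (l) operates against (k): aggregate throughput is 2,770 units, less than the 3,430 units limit. (m) operates (a current Schedule D Certificate is held), but is set aside by (n): (n) operates against (m): a current Class F Registration is held. (o) does not operate here (the reportable unit count is 49, not below 49), so (n) stands. So (d) applies.
Exception (e) requires that the baked goods require no refrigeration; but the baked goods require refrigeration, so (e) is unavailable.

No — exception (d) applies; Hana is not required to hold a food-handler permit.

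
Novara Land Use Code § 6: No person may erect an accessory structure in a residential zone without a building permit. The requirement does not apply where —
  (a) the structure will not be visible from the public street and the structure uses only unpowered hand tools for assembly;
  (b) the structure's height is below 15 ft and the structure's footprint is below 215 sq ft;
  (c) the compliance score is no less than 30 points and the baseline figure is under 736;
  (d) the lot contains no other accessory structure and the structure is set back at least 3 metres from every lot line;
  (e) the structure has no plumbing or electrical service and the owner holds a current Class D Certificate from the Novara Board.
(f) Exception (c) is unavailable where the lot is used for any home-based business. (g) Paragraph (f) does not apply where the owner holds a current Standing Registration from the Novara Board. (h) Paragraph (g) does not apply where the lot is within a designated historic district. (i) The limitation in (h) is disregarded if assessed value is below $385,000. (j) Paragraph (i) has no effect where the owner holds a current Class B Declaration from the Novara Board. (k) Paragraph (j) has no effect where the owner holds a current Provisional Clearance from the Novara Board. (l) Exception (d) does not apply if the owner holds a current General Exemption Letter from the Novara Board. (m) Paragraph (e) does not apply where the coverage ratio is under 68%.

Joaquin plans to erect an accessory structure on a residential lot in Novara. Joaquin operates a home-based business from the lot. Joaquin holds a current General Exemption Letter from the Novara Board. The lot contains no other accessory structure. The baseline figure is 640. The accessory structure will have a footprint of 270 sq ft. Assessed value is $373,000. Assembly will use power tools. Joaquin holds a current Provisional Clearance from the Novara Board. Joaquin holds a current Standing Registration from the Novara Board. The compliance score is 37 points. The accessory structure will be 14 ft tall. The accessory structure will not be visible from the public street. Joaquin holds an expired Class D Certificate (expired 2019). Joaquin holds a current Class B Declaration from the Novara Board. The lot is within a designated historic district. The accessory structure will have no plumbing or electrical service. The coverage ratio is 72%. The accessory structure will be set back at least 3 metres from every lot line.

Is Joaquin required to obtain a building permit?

Exception (a) fails — assembly uses power tools.
Exception (b) fails — the structure's footprint is 270 sq ft, not below 215 sq ft.
Exception (c)'s conditions are all satisfied: the compliance score is 37 points, meeting the 30 points threshold; the baseline figure is 640, under the 736 limit. Under paragraphs (f)–(k): (f) is engaged (a home-based business operates on the lot), but yields to (g): (g) is triggered — a current Standing Registration is held. (h) would limit (g) — the lot is in a historic district — but (i) sets (h) aside: (i) operates against (h): assessed value is $373,000, below the $385,000 limit. (j) would limit (i) — a current Class B Declaration is held — but (k) sets (j) aside: (k) is engaged — a current Provisional Clearance is held. (c) remains available.
All of (d)'s requirements are met (the lot has no other accessory structure; the setback is at least 3 m on every side). However, paragraph (l) must be considered: (l) operates — a current General Exemption Letter is held. Exception (d) does not apply.
Exception (e) fails — there is no Class D Certificate in force.

No — exception (c) applies; Joaquin does not need a building permit.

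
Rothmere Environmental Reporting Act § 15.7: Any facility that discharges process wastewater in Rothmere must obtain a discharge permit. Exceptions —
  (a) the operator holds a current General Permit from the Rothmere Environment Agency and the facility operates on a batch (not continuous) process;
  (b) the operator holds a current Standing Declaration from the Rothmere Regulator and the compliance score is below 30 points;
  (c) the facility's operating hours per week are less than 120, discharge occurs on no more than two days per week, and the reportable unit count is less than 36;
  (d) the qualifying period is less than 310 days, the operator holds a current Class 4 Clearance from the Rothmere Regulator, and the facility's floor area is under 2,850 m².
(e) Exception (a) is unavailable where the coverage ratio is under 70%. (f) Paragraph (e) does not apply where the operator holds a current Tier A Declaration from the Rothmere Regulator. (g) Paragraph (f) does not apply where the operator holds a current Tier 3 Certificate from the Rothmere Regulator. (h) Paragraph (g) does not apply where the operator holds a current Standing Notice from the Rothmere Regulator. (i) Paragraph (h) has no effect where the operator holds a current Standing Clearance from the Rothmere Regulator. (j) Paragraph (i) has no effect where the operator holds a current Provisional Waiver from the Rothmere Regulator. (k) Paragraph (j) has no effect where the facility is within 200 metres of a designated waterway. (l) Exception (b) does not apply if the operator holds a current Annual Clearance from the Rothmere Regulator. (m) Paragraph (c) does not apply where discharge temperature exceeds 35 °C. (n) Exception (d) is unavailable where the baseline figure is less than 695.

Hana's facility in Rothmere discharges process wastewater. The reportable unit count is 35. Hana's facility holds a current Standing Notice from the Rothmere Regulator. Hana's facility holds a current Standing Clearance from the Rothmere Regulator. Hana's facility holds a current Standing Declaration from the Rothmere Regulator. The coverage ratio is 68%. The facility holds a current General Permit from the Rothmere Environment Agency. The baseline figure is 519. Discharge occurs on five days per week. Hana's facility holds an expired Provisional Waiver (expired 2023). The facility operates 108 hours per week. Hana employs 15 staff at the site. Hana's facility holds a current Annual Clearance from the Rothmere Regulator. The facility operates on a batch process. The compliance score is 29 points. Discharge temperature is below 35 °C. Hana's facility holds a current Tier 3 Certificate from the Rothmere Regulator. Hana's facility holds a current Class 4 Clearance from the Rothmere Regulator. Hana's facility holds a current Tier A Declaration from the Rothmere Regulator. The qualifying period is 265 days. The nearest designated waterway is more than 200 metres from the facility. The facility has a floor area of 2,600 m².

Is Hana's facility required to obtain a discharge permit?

Exception (a): a current General Permit is held; the facility operates on a batch process — every condition holds. However, paragraphs (e)–(k) must be considered: (e) applies — the coverage ratio is 68%, under the 70% limit. (f) applies (a current Tier A Declaration is held), but is set aside by (g): (g) is engaged — a current Tier 3 Certificate is held. (h) is engaged (a current Standing Notice is held), but yields to (i): (i) is engaged — a current Standing Clearance is held. (j), which would lift (i), is not engaged — no current Provisional Waiver is held. Exception (a) does not apply.
Exception (b) is satisfied on its face — a current Standing Declaration is held; the compliance score is 29 points, below the 30 points limit. Turning to paragraph (l): (l) operates — a current Annual Clearance is held. Exception (b) does not apply.
Exception (c) fails — discharge occurs on five days per week.
All of (d)'s requirements are met (the qualifying period is 265 days, less than the 310 days limit; a current Class 4 Clearance is held; the facility's floor area is 2,600 m², under the 2,850 m² limit). But applying paragraph (n): (n) operates against (d): the baseline figure is 519, less than the 695 limit. So (d) is unavailable.
No exception is made out. Hana's facility falls within the general rule.

Yes — Hana's facility must obtain a discharge permit.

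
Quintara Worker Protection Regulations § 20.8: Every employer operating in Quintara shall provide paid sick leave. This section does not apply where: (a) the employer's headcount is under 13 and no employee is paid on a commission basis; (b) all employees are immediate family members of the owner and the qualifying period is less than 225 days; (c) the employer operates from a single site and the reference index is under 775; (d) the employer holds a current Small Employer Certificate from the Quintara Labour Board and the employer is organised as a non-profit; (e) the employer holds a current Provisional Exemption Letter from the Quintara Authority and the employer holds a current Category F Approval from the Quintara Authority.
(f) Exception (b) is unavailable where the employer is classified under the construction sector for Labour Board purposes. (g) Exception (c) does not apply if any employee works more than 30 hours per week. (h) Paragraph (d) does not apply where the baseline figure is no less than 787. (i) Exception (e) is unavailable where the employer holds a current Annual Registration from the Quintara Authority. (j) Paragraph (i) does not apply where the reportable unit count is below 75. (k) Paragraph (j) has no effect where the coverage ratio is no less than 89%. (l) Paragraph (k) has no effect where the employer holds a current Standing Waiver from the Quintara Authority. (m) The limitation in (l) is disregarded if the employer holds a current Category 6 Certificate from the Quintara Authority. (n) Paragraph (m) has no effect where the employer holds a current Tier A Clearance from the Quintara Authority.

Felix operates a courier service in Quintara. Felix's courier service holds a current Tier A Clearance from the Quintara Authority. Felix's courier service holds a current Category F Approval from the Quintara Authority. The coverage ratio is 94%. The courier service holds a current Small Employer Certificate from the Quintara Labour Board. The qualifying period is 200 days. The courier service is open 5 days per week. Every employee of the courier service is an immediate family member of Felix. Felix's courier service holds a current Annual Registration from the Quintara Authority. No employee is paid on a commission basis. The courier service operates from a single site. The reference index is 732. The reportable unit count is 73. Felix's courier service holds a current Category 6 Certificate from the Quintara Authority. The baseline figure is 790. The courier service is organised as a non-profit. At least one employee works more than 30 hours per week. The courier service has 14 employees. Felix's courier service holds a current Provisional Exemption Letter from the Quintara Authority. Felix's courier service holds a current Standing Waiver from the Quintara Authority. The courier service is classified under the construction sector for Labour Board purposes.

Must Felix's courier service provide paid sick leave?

Exception (a) does not apply: the employer's headcount is 14, not under 13.
Exception (b) is satisfied on its face — every employee is an immediate family member; the qualifying period is 200 days, less than the 225 days limit. But applying paragraph (f): (f) operates against (b): the courier service is classified under the construction sector. So (b) is unavailable.
Exception (c) is satisfied on its face — the employer operates from a single site; the reference index is 732, under the 775 limit. Turning to paragraph (g): (g) operates against (c): at least one employee exceeds 30 hours/week. So (c) is unavailable.
Exception (d)'s conditions are all satisfied: a current Small Employer Certificate is held; the employer is a non-profit. But applying paragraph (h): (h) operates against (d): the baseline figure is 790, meeting the 787 threshold. (d) is therefore removed.
All of (e)'s requirements are met (a current Provisional Exemption Letter is held; a current Category F Approval is held). Considering the limiting provisions: (i) is engaged (a current Annual Registration is held), but is displaced by (j): (j) operates against (i): the reportable unit count is 73, below the 75 limit. (k) operates (the coverage ratio is 94%, meeting the 89% threshold), but is displaced by (l): (l) operates against (k): a current Standing Waiver is held. (m) is triggered (a current Category 6 Certificate is held), but is set aside by (n): (n) operates against (m): a current Tier A Clearance is held. Exception (e) stands.

No — exception (e) applies; Felix's courier service is not required to provide paid sick leave.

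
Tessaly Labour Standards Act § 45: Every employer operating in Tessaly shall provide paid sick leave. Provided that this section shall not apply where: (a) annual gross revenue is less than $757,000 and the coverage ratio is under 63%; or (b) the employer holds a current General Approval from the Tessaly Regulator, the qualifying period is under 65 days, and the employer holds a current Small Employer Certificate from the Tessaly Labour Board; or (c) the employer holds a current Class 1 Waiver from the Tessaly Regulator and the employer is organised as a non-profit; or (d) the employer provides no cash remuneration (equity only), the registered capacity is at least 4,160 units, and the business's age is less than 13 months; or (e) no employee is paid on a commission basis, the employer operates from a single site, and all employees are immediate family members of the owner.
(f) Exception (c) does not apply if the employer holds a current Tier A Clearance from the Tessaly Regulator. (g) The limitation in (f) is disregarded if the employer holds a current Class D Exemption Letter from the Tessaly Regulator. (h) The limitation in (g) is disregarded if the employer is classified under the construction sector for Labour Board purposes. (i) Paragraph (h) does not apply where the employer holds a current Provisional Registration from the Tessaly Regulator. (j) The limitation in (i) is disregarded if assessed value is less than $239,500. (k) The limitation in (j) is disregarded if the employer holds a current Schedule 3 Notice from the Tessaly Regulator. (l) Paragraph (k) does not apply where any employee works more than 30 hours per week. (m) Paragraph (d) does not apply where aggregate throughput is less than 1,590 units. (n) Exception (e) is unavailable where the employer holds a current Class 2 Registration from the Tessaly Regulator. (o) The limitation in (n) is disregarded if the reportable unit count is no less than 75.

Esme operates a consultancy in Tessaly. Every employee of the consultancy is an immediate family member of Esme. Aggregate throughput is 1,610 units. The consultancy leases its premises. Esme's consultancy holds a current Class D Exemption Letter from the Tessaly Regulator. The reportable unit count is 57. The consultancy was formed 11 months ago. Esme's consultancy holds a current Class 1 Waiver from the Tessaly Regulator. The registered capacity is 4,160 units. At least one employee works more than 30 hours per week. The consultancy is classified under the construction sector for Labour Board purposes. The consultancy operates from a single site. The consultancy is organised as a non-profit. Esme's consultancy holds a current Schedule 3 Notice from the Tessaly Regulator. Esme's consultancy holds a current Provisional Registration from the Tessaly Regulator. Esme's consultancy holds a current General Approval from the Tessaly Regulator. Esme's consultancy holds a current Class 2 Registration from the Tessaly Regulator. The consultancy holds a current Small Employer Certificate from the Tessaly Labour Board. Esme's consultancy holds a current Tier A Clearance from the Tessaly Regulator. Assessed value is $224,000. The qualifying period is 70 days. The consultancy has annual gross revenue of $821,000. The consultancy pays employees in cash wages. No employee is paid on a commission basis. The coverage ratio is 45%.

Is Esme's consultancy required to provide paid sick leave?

Yes — Esme's consultancy must provide paid sick leave.

Exception (a) requires that annual gross revenue is less than $757,000; but annual gross revenue is $821,000, not less than $757,000, so (a) is unavailable.
Exception (b) fails — the qualifying period is 70 days, not under 65 days.
All of (c)'s requirements are met (a current Class 1 Waiver is held; the employer is a non-profit). But: (f) operates against (c): a current Tier A Clearance is held. (g) is triggered (a current Class D Exemption Letter is held), but is set aside by (h): (h) operates against (g): the consultancy is classified under the construction sector. (i) is engaged (a current Provisional Registration is held), but is itself disapplied by (j): (j) operates against (i): assessed value is $224,000, less than the $239,500 limit. (k) would limit (j) — a current Schedule 3 Notice is held — but (l) sets (k) aside: (l) operates against (k): at least one employee exceeds 30 hours/week. So (c) is unavailable.
Exception (d) requires that the employer provides no cash remuneration (equity only); but employees are paid cash wages, so (d) is unavailable.
Exception (e): no employee is paid on commission; the employer operates from a single site; every employee is an immediate family member — every condition holds. But applying paragraphs (n)–(o): (n) operates — a current Class 2 Registration is held. (o), which would lift (n), is not triggered — the reportable unit count is 57, short of 75. Exception (e) does not apply.
No exception applies. The general rule governs.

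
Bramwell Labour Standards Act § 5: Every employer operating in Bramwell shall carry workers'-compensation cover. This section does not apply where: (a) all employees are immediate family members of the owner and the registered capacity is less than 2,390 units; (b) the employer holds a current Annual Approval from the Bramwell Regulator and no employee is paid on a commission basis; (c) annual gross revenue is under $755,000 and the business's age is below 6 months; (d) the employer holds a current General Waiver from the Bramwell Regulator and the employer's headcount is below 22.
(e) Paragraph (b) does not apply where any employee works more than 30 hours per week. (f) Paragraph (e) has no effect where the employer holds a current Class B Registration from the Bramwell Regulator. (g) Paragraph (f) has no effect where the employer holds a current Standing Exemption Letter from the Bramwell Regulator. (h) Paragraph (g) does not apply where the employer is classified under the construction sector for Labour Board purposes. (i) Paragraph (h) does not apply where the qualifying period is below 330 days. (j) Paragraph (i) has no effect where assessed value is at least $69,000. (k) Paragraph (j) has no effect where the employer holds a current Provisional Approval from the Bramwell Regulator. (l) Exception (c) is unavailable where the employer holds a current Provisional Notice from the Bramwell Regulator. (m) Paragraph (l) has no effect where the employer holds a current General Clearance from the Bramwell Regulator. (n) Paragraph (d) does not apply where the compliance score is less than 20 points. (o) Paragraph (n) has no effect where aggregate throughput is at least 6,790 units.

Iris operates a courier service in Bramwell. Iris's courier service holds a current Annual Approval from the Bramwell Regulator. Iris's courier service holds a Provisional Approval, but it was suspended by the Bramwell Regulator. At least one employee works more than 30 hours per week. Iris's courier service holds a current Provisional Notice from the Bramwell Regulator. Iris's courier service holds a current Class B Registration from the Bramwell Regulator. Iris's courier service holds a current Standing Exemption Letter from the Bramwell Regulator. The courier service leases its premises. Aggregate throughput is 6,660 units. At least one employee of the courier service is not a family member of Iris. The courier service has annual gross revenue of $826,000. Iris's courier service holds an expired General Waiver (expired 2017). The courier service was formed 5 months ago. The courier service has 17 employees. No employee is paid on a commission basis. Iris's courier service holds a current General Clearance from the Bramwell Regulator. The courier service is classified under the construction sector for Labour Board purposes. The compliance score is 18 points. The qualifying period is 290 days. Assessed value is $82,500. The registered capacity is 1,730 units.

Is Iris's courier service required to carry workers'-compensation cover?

No — exception (b) applies; Iris's courier service is not required to carry workers'-compensation cover.

Exception (a) does not apply: at least one employee is not a family member.
Exception (b)'s conditions are all satisfied: a current Annual Approval is held; no employee is paid on commission. Under paragraphs (e)–(k): (e) applies (at least one employee exceeds 30 hours/week), but is set aside by (f): (f) operates against (e): a current Class B Registration is held. (g) would limit (f) — a current Standing Exemption Letter is held — but (h) sets (g) aside: (h) operates against (g): the courier service is classified under the construction sector. (i) is triggered (the qualifying period is 290 days, below the 330 days limit), but is displaced by (j): (j) applies — assessed value is $82,500, meeting the $69,000 threshold. (k), which would lift (j), does not operate here — the Provisional Approval is not current. Exception (b) stands.
Exception (c) requires that annual gross revenue is under $755,000; but annual gross revenue is $826,000, not under $755,000, so (c) is unavailable.
Exception (d) does not apply: no current General Waiver is held.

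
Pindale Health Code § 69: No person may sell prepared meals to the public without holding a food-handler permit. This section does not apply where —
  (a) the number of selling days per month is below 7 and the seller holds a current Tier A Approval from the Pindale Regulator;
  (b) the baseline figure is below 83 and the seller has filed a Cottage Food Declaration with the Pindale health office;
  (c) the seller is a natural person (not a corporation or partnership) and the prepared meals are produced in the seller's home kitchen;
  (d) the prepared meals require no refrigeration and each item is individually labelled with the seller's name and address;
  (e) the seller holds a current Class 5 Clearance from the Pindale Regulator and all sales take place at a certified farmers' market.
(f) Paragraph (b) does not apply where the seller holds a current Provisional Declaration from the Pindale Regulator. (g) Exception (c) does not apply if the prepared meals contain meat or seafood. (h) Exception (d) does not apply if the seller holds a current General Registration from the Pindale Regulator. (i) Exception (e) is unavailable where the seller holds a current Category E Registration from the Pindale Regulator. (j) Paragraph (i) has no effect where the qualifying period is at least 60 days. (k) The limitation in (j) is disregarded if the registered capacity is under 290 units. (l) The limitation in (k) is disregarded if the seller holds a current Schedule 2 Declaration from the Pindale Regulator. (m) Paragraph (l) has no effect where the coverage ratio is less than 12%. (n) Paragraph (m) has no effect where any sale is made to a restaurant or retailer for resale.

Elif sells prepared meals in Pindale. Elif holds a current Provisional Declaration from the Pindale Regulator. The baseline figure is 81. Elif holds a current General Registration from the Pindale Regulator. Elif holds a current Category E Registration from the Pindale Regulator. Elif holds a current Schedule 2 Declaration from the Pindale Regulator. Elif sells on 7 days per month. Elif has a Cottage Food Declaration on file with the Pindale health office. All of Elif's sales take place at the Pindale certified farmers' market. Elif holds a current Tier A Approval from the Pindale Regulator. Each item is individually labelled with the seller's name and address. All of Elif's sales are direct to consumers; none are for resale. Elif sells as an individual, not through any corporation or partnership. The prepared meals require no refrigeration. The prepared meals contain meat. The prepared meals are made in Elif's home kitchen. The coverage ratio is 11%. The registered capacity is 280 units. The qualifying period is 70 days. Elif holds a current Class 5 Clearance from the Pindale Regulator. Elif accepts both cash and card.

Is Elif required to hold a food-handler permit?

Exception (a) requires that the number of selling days per month is below 7; but the number of selling days per month is 7, not below 7, so (a) is unavailable.
Exception (b) is satisfied on its face — the baseline figure is 81, below the 83 limit; a Cottage Food Declaration is on file. But applying paragraph (f): (f) applies — a current Provisional Declaration is held. (b) is therefore removed.
All of (c)'s requirements are met (the seller is a natural person; the prepared meals are home-kitchen produced). Turning to paragraph (g): (g) operates against (c): the prepared meals contain meat. So (c) is unavailable.
Exception (d): the prepared meals are shelf-stable; items are individually labelled — every condition holds. Turning to paragraph (h): (h) operates against (d): a current General Registration is held. So (d) is unavailable.
Exception (e)'s conditions are all satisfied: a current Class 5 Clearance is held; all sales are at a certified farmers' market. However, paragraphs (i)–(n) must be considered: (i) operates against (e): a current Category E Registration is held. (j) is triggered (the qualifying period is 70 days, meeting the 60 days threshold), but is itself disapplied by (k): (k) is triggered — the registered capacity is 280 units, under the 290 units limit. (l) is engaged (a current Schedule 2 Declaration is held), but is itself disapplied by (m): (m) applies — the coverage ratio is 11%, less than the 12% limit. (n), which would lift (m), is not triggered — no sales are for resale. (e) is therefore removed.
No exception is made out. Elif falls within the general rule.

Yes — Elif must hold a food-handler permit.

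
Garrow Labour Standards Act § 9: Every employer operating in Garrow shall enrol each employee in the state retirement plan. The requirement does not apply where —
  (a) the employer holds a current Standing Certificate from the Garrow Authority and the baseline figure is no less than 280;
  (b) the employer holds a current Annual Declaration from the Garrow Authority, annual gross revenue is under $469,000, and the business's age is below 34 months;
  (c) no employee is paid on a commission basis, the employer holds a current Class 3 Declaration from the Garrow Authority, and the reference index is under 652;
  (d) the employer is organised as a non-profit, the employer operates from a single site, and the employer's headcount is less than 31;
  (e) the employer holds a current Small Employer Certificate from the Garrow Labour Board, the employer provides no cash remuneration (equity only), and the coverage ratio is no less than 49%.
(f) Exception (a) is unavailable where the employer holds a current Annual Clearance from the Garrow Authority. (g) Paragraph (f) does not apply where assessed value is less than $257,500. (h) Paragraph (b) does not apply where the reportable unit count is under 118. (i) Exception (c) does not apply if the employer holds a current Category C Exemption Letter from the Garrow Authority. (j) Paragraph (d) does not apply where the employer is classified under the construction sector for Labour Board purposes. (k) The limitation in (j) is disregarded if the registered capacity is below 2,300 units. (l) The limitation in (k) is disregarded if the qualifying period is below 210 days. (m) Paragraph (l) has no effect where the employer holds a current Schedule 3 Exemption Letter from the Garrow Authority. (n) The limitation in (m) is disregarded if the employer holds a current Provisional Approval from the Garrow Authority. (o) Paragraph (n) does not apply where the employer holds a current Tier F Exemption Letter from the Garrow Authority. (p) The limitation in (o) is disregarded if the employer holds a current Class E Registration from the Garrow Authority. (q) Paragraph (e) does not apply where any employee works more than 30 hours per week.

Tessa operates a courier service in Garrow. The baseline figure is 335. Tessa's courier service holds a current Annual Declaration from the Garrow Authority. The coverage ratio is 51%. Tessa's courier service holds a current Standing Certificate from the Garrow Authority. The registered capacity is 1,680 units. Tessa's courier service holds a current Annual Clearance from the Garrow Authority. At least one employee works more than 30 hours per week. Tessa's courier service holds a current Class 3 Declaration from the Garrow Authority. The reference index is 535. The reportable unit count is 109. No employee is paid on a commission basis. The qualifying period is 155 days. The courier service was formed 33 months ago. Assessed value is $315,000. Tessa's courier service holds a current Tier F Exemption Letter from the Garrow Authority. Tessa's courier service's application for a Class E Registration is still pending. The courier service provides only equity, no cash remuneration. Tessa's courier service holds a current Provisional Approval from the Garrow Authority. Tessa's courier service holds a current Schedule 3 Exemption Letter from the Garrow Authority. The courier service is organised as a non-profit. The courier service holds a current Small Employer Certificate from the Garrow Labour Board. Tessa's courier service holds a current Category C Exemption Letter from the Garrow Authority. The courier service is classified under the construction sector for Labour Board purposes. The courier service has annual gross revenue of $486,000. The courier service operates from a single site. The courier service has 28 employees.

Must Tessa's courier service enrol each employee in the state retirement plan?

Exception (a) is satisfied on its face — a current Standing Certificate is held; the baseline figure is 335, meeting the 280 threshold. However, paragraphs (f)–(g) must be considered: (f) is triggered — a current Annual Clearance is held. (g) is not engaged (assessed value is $315,000, not less than $257,500), so (f) stands. (a) is therefore removed.
Exception (b) fails — annual gross revenue is $486,000, not under $469,000.
Exception (c) is satisfied on its face — no employee is paid on commission; a current Class 3 Declaration is held; the reference index is 535, under the 652 limit. But: (i) is engaged — a current Category C Exemption Letter is held. (c) is therefore removed.
Exception (d): the employer is a non-profit; the employer operates from a single site; the employer's headcount is 28, less than the 31 limit — every condition holds. Considering the limiting provisions: (j) is engaged (the courier service is classified under the construction sector), but is displaced by (k): (k) operates against (j): the registered capacity is 1,680 units, below the 2,300 units limit. (l) would limit (k) — the qualifying period is 155 days, below the 210 days limit — but (m) sets (l) aside: (m) operates against (l): a current Schedule 3 Exemption Letter is held. (n) operates (a current Provisional Approval is held), but is displaced by (o): (o) operates against (n): a current Tier F Exemption Letter is held. (p), which would lift (o), is not triggered — there is no Class E Registration in force. Exception (d) stands.
Exception (e): a current Small Employer Certificate is held; remuneration is equity-only; the coverage ratio is 51%, meeting the 49% threshold — every condition holds. However, paragraph (q) must be considered: (q) operates against (e): at least one employee exceeds 30 hours/week. Exception (e) does not apply.

No — exception (d) applies; Tessa's courier service is not required to enrol each employee in the state retirement plan.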